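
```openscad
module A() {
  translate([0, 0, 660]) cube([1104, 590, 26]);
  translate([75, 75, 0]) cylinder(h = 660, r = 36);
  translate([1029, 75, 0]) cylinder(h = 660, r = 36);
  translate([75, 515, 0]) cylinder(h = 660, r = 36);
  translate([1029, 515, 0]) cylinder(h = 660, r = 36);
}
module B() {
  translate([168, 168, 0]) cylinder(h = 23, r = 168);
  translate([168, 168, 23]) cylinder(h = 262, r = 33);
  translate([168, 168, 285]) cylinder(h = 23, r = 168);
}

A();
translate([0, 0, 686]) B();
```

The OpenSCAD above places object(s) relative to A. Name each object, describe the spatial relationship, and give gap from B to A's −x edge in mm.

The spool's min-x is at 0; the table's min-x is 0; gap = 0 mm.

A is a table. B is a spool. The spool is on top of the table. The gap from the spool to the table's −x edge is 0 mm.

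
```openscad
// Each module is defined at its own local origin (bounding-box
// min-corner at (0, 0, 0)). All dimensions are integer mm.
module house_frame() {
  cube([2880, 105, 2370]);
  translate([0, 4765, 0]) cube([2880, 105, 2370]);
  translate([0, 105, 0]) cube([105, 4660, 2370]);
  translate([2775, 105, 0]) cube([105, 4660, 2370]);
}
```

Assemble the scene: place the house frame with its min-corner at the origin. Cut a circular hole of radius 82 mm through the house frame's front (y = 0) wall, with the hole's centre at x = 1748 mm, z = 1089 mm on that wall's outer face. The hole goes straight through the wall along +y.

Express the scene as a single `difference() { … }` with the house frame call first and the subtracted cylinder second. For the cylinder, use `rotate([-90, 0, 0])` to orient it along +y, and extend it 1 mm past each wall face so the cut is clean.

difference() {
  house_frame();
  translate([1748, -1, 1089]) rotate([-90, 0, 0]) cylinder(h = 107, r = 82);
}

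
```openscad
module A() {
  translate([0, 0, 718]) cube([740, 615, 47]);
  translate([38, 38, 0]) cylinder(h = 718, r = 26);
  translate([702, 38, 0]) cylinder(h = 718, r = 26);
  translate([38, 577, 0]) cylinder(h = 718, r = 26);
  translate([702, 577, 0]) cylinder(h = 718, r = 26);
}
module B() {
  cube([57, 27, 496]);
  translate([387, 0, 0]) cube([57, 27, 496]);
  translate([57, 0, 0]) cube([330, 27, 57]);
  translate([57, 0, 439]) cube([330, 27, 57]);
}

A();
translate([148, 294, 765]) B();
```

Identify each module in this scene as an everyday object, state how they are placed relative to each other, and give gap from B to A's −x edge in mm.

A is a table. B is a picture frame. The picture frame is on top of the table, centred. The gap from the picture frame to the table's −x edge is 148 mm.

The picture frame's min-x is at 148; the table's min-x is 0; gap = 148 mm.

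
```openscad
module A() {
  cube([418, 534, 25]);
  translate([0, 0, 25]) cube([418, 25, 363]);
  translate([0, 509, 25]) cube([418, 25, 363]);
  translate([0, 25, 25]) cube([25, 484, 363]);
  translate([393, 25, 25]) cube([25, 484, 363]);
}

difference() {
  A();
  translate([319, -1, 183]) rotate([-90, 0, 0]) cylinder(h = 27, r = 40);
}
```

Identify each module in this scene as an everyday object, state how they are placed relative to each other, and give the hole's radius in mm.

The subtracted cylinder has r = 40 mm.

A is an open box. The open box has a circular hole through its front wall. The hole's radius is 40 mm.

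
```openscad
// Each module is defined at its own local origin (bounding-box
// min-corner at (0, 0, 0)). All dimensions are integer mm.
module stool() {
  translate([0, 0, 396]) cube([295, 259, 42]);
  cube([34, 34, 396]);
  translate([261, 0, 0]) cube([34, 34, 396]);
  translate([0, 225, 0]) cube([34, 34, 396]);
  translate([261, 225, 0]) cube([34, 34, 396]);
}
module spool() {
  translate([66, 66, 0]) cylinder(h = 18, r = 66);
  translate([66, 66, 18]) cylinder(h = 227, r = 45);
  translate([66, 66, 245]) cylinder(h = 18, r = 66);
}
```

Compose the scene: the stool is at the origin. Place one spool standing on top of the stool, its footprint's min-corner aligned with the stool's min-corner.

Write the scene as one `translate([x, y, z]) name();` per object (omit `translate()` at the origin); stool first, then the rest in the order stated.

stool();
translate([0, 0, 438]) spool();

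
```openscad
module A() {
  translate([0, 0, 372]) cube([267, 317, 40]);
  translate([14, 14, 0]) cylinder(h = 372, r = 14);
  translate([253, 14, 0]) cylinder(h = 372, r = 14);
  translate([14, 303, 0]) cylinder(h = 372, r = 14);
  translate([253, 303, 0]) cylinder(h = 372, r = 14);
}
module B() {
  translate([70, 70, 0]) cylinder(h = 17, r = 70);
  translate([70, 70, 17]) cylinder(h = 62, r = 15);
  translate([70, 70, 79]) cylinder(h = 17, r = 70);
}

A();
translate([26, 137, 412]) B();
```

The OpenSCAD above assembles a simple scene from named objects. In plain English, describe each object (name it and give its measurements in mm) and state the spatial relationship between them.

A is a four-legged stool. The seat is a 267×317×40 mm slab whose top surface is at z = 412 mm; four round legs, each 28 mm in diameter, run from the floor (z = 0) to the underside of the seat, each leg's axis is inset half a diameter from the nearest pair of seat edges (so the leg's bounding box is flush with the corner).

B is a spool: two coaxial disc flanges of radius 70 mm and thickness 17 mm, joined by a core cylinder of radius 15 mm and height 62 mm. The lower flange rests on z = 0 and the three cylinders share a vertical axis.

The spool is on top of the stool.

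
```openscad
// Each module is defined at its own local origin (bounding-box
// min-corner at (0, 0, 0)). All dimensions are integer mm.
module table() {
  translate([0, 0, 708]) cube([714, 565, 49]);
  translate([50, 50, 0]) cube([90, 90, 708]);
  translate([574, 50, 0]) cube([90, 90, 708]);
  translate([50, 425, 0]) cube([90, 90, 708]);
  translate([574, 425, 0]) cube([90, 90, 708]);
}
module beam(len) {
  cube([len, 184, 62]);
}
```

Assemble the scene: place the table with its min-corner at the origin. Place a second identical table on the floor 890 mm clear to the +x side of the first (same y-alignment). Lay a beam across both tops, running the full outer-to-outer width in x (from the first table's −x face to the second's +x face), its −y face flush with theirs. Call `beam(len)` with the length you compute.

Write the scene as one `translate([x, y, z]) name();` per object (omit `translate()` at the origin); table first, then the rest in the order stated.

table();
translate([1604, 0, 0]) table();
translate([0, 0, 757]) beam(2318);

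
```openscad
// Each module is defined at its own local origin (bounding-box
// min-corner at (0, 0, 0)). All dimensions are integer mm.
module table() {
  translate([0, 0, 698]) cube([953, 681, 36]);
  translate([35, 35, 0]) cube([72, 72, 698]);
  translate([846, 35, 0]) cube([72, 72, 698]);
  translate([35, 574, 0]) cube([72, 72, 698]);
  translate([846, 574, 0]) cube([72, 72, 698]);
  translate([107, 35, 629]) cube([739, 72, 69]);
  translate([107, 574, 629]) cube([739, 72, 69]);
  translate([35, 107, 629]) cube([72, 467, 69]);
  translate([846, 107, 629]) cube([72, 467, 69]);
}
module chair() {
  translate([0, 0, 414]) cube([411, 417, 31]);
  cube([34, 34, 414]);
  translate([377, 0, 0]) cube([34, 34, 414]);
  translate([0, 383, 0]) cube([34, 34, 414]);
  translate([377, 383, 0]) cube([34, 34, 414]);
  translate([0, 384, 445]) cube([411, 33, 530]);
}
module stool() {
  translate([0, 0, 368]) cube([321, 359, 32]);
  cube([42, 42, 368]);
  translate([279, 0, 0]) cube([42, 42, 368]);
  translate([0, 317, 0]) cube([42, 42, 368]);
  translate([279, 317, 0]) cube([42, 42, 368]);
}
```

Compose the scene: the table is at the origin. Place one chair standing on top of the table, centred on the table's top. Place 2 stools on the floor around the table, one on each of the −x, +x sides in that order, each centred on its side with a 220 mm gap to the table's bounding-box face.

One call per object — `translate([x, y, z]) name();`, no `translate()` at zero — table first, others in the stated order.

table();
translate([271, 132, 734]) chair();
translate([-541, 161, 0]) stool();
translate([1173, 161, 0]) stool();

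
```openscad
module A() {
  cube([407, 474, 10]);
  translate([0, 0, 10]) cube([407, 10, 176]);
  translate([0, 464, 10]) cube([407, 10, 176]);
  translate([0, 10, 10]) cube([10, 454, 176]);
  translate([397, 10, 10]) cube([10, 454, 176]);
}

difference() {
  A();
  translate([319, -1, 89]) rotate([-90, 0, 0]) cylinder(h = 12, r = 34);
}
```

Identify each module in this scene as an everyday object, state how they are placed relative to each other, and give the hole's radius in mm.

The subtracted cylinder has r = 34 mm.

A is an open box. The open box has a circular hole through its front wall. The hole's radius is 34 mm.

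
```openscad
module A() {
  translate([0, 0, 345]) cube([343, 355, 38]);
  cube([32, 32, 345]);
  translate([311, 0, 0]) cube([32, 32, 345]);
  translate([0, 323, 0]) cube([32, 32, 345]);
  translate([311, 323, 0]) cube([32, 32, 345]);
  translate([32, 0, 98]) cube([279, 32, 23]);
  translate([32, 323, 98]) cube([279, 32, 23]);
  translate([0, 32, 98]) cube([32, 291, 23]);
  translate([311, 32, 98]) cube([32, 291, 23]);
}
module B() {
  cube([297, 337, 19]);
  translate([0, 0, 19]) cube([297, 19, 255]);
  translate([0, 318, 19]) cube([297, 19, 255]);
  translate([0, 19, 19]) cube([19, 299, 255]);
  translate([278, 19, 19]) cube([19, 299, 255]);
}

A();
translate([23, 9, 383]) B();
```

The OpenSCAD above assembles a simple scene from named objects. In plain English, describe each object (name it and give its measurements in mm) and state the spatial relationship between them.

A is a simple wooden stool: a rectangular seat 343 mm (x) by 355 mm (y), 38 mm thick, top face at z = 383 mm, on four square legs, each 32×32 mm in cross-section. The legs rest on z = 0, each flush with a corner of the seat. Four stretchers, 32 mm wide and 23 mm tall, connect adjacent legs with their undersides at z = 98 mm, each running between the inner faces of the legs it joins and aligned with the legs' outer faces on the other axis.

B is an open storage box with external size 297×337×274 mm and wall thickness 19 mm (the base is also 19 mm thick). The base covers the whole footprint; the four walls stand on the base, with the y-facing walls full-width and the x-facing walls fitting between their inner faces.

The open box is on top of the stool, centred.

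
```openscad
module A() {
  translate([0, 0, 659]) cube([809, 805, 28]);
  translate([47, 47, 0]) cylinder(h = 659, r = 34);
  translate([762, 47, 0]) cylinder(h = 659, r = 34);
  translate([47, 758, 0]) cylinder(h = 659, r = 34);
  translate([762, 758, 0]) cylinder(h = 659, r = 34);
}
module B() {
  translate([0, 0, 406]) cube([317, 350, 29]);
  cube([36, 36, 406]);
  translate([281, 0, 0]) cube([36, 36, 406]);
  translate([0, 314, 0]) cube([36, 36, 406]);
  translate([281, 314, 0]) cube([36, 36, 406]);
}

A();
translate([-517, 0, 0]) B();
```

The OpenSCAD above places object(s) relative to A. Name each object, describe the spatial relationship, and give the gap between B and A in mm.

The stool's nearest face is 200 mm from the table's −x face.

A is a table. B is a stool. The stool is on the floor beside the table on its −x side. The gap between the stool and the table is 200 mm.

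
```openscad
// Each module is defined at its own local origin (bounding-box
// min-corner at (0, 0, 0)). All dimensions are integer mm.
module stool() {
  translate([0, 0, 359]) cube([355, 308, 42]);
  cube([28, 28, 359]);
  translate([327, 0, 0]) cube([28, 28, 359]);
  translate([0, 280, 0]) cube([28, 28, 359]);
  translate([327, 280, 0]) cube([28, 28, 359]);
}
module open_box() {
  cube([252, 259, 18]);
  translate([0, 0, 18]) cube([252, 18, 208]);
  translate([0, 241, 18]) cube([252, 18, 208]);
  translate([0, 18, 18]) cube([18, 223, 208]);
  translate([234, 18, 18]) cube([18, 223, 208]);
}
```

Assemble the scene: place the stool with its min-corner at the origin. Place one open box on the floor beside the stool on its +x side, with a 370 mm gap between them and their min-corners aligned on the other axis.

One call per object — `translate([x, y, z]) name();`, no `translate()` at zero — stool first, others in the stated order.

stool();
translate([725, 0, 0]) open_box();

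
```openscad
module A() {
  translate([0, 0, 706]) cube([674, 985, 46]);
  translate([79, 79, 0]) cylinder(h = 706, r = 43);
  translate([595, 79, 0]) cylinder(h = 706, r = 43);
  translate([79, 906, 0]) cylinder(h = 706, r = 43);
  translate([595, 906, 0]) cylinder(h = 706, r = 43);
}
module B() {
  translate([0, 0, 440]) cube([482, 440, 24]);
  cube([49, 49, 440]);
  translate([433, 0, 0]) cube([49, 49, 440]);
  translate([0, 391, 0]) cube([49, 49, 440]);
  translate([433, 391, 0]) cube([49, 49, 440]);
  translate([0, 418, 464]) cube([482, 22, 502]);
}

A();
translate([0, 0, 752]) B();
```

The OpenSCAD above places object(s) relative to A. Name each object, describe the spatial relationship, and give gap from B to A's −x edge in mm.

The chair's min-x is at 0; the table's min-x is 0; gap = 0 mm.

A is a table. B is a chair. The chair is on top of the table. The gap from the chair to the table's −x edge is 0 mm.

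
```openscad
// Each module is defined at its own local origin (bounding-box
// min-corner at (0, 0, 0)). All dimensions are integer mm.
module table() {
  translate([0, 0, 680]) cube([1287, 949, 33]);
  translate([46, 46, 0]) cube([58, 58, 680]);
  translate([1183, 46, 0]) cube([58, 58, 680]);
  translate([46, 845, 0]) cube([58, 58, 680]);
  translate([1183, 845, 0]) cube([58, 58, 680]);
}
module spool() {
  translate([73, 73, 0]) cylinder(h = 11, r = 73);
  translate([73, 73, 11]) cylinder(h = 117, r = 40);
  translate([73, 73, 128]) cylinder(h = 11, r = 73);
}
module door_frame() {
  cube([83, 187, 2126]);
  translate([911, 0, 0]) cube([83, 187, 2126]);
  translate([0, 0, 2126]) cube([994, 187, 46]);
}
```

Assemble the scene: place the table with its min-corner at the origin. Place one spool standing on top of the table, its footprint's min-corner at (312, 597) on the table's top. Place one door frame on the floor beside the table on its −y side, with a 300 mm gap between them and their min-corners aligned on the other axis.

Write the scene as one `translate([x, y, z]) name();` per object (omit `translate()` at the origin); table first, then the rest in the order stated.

table();
translate([312, 597, 713]) spool();
translate([0, -487, 0]) door_frame();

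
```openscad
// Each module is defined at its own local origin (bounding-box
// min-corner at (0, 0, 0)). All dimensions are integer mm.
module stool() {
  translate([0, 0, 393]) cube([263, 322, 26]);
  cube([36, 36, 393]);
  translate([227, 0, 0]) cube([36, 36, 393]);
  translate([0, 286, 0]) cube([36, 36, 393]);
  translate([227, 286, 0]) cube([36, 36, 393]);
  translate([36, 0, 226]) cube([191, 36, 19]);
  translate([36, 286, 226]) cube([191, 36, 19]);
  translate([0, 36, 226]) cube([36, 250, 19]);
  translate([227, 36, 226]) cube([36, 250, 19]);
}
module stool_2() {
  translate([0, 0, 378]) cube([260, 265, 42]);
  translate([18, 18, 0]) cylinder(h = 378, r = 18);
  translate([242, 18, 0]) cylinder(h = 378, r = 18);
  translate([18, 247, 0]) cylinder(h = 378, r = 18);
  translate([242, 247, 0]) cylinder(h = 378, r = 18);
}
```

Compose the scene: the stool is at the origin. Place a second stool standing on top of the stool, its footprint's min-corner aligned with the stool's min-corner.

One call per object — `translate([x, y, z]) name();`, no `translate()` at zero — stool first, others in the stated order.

stool();
translate([0, 0, 419]) stool_2();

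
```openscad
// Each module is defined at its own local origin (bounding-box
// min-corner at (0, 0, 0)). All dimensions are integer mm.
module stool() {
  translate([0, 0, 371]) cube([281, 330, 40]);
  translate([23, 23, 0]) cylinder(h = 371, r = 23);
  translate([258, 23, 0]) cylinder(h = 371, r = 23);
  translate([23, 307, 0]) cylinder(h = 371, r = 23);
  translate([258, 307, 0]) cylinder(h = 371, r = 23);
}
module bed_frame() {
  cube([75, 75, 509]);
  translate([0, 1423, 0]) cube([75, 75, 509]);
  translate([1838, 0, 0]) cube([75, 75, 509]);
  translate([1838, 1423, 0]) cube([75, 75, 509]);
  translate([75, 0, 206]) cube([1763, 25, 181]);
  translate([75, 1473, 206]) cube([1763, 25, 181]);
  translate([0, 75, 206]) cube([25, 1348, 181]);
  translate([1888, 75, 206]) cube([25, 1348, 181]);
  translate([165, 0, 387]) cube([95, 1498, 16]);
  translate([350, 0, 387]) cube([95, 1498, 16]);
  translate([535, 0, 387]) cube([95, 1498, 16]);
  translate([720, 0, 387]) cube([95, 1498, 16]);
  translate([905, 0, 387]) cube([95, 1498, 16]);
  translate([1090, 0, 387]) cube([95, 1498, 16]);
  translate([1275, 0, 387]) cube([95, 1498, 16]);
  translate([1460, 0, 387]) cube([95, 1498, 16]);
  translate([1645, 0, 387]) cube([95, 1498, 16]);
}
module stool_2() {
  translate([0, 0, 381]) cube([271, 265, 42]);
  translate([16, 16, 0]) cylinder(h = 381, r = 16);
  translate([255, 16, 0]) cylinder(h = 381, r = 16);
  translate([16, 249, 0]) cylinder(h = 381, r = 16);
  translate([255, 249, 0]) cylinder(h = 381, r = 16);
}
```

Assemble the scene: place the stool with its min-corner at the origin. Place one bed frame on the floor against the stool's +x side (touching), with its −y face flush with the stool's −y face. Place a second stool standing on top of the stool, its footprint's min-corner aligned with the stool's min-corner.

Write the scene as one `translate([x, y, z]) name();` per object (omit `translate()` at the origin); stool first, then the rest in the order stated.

stool();
translate([281, 0, 0]) bed_frame();
translate([0, 0, 411]) stool_2();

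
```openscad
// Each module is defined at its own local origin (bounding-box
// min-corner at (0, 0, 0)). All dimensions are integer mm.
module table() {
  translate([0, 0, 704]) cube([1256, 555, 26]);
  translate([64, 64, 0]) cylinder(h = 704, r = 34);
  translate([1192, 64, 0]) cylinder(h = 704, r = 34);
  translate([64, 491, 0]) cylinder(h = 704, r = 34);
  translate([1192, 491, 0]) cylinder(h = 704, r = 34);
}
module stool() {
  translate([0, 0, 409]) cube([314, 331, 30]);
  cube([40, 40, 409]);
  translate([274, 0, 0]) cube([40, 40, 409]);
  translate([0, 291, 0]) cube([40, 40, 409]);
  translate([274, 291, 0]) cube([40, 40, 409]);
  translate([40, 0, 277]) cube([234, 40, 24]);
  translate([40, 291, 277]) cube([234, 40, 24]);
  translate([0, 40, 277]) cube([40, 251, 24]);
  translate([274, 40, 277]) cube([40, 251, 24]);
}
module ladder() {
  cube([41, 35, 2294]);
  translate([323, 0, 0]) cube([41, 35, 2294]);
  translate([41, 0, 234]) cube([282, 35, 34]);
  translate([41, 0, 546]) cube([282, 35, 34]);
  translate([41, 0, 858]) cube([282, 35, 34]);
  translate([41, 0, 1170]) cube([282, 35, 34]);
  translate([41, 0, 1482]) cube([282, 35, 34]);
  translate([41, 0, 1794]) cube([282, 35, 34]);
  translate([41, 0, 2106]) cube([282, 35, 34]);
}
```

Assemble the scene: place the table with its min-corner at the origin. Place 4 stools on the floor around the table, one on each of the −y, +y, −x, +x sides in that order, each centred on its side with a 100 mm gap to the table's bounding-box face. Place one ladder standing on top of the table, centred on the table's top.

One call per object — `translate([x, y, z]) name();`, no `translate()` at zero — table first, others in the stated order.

table();
translate([471, -431, 0]) stool();
translate([471, 655, 0]) stool();
translate([-414, 112, 0]) stool();
translate([1356, 112, 0]) stool();
translate([446, 260, 730]) ladder();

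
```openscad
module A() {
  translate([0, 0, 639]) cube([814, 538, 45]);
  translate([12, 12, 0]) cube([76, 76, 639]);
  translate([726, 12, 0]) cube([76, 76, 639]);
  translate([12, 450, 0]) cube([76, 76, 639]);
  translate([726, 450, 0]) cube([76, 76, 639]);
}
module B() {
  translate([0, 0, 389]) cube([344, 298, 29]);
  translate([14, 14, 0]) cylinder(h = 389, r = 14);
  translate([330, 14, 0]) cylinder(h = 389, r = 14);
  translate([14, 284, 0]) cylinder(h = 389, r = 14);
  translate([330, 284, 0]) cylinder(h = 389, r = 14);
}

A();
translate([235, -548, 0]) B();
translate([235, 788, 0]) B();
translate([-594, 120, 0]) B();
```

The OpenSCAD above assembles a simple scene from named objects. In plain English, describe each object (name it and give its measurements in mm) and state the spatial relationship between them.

A is a table with a 814×538 mm rectangular top, 45 mm thick, top surface at z = 684 mm, supported by four 76×76 mm square legs, each inset 12 mm from the nearest pair of top edges, running from the floor.

B is a four-legged stool. The seat is a 344×298×29 mm slab whose top surface is at z = 418 mm; four round legs, each 28 mm in diameter, run from the floor (z = 0) to the underside of the seat, each leg's axis is inset half a diameter from the nearest pair of seat edges (so the leg's bounding box is flush with the corner).

Three stools sit around the table at the −y, +y, −x sides.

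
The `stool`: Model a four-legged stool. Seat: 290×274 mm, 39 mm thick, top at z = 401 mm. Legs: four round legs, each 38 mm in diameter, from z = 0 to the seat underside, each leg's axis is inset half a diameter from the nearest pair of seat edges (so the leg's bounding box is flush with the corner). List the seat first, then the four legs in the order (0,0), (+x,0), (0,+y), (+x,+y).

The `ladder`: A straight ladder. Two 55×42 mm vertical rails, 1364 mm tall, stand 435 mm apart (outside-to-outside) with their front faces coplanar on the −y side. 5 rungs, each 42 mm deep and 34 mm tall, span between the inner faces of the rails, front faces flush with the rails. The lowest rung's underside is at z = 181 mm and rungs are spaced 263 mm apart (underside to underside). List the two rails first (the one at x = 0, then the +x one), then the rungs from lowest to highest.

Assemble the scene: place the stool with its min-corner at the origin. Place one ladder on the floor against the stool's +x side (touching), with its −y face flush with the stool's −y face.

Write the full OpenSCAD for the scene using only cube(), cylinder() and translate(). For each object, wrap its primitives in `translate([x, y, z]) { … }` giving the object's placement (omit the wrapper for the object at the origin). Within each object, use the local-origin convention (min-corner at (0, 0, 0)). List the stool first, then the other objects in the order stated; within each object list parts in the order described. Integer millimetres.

translate([0, 0, 362]) cube([290, 274, 39]);
translate([19, 19, 0]) cylinder(h = 362, r = 19);
translate([271, 19, 0]) cylinder(h = 362, r = 19);
translate([19, 255, 0]) cylinder(h = 362, r = 19);
translate([271, 255, 0]) cylinder(h = 362, r = 19);
translate([290, 0, 0]) {
  cube([55, 42, 1364]);
  translate([380, 0, 0]) cube([55, 42, 1364]);
  translate([55, 0, 181]) cube([325, 42, 34]);
  translate([55, 0, 444]) cube([325, 42, 34]);
  translate([55, 0, 707]) cube([325, 42, 34]);
  translate([55, 0, 970]) cube([325, 42, 34]);
  translate([55, 0, 1233]) cube([325, 42, 34]);
}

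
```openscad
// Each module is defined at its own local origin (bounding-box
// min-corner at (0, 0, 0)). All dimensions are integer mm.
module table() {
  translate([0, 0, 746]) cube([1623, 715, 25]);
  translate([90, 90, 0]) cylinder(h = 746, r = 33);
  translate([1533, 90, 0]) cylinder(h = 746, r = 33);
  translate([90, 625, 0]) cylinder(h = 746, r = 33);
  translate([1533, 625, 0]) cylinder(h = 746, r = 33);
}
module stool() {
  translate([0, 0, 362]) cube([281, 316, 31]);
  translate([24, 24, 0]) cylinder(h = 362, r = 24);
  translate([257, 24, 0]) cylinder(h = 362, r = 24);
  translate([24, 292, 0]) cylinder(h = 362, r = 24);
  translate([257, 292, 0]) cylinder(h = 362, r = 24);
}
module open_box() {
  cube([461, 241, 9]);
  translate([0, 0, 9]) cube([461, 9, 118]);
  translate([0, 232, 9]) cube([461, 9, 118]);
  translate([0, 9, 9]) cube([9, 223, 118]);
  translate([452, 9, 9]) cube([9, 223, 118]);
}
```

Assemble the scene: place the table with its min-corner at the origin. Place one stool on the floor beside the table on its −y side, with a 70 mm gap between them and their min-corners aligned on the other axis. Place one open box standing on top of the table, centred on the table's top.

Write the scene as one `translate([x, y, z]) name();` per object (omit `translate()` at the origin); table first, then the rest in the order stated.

table();
translate([0, -386, 0]) stool();
translate([581, 237, 771]) open_box();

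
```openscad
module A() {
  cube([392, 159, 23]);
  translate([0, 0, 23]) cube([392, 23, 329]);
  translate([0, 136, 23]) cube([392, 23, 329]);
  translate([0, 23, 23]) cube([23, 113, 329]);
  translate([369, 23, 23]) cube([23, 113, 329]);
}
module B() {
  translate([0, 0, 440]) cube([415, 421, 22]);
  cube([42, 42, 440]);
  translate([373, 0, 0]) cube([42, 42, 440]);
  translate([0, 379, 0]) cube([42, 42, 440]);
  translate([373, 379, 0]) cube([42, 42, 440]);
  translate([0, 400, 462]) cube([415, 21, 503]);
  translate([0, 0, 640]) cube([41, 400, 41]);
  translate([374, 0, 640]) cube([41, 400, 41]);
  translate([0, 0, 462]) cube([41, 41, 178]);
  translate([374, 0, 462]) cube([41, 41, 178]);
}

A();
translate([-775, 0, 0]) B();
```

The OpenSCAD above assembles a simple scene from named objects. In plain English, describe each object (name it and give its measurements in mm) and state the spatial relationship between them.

A is an open storage box with external size 392×159×352 mm and wall thickness 23 mm (the base is also 23 mm thick). The base covers the whole footprint; the four walls stand on the base, with the y-facing walls full-width and the x-facing walls fitting between their inner faces.

B is a chair. The seat is a 415×421×22 mm slab with its top at z = 462 mm, on four 42×42 mm corner legs (flush with the seat edges, standing on z = 0). A flat backrest 21 mm thick, 503 mm tall, spans the full seat width and rises from the seat top along its +y edge, rear face flush with the rear of the seat. Two armrests of 41×41 mm section run along each side from the seat's front edge to the front of the backrest, top faces 219 mm above the seat top and outer faces flush with the seat's x-edges; a 41×41 mm post under the front of each armrest stands on the seat at the front corner.

The chair is on the floor beside the open box on its −x side.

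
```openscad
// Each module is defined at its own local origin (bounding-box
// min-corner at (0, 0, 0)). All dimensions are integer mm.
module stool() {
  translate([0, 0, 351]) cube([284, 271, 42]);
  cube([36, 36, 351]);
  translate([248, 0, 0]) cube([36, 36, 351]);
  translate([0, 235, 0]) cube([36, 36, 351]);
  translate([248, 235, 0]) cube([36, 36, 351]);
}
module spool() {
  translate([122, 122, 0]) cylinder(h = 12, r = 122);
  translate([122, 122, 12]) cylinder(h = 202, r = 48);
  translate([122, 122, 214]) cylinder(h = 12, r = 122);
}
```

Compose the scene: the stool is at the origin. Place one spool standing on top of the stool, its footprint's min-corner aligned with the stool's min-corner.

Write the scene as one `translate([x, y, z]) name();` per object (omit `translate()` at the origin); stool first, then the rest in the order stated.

stool();
translate([0, 0, 393]) spool();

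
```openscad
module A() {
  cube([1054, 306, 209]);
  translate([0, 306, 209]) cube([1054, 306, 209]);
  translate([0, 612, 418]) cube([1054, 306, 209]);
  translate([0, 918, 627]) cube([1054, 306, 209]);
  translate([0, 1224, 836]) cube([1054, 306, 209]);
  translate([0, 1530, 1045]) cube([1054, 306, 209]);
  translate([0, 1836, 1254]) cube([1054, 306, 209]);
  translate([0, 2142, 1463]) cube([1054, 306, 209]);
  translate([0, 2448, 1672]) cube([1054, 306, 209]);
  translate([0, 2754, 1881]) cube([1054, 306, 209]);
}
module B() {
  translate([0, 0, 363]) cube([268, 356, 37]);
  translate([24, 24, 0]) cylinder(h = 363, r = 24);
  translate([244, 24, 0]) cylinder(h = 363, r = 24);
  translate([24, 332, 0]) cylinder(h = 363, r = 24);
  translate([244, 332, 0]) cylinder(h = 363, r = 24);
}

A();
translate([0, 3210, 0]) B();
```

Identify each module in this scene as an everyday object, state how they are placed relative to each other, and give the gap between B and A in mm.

The stool's nearest face is 150 mm from the staircase's +y face.

A is a staircase. B is a stool. The stool is on the floor beside the staircase on its +y side. The gap between the stool and the staircase is 150 mm.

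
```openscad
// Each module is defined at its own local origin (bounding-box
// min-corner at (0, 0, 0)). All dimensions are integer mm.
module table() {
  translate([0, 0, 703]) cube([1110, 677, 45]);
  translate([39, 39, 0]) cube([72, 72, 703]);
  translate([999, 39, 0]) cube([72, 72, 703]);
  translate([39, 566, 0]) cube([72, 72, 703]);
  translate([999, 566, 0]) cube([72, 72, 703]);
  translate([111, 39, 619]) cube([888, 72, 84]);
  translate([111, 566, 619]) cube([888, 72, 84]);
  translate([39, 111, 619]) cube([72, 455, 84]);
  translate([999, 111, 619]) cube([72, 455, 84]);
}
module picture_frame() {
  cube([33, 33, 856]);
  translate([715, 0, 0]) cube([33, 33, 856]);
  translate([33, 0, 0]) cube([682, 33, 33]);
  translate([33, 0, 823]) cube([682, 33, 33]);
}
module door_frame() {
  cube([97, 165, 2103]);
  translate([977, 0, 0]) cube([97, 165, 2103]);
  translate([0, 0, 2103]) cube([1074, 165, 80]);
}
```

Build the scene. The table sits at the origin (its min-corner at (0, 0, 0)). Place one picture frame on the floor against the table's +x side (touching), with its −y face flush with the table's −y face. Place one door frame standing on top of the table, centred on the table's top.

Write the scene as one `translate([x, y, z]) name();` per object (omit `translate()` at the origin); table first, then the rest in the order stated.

table();
translate([1110, 0, 0]) picture_frame();
translate([18, 256, 748]) door_frame();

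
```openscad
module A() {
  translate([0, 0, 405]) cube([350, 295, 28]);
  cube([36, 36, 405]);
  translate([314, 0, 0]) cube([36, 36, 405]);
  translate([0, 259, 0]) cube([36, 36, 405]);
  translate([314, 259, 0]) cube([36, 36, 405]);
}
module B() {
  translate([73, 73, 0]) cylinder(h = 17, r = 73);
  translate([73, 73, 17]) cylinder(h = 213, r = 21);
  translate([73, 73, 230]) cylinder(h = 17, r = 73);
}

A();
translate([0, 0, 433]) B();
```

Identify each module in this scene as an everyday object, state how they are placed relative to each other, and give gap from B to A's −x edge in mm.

A is a stool. B is a spool. The spool is on top of the stool. The gap from the spool to the stool's −x edge is 0 mm.

The spool's min-x is at 0; the stool's min-x is 0; gap = 0 mm.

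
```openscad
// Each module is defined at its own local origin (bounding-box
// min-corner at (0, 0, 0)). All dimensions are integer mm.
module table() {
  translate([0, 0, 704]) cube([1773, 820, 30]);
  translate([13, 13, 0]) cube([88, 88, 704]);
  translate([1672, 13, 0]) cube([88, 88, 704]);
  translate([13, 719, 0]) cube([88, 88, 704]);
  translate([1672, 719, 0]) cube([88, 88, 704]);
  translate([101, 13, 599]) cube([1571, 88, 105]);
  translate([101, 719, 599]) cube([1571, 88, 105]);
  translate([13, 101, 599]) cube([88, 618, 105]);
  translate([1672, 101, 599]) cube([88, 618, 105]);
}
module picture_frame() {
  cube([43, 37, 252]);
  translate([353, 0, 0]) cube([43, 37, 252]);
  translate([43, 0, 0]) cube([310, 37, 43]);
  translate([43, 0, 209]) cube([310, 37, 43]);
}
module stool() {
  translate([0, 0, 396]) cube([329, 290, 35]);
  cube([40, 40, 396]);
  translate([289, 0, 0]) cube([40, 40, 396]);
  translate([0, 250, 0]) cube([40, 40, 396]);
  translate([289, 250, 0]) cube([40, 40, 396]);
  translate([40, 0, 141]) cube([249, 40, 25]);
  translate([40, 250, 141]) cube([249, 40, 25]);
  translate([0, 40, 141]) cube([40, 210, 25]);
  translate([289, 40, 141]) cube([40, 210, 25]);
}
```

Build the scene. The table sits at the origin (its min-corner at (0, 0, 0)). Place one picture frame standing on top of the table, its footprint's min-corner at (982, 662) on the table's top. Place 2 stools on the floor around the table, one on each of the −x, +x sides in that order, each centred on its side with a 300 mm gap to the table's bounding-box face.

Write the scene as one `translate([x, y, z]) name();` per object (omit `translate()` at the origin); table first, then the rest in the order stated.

table();
translate([982, 662, 734]) picture_frame();
translate([-629, 265, 0]) stool();
translate([2073, 265, 0]) stool();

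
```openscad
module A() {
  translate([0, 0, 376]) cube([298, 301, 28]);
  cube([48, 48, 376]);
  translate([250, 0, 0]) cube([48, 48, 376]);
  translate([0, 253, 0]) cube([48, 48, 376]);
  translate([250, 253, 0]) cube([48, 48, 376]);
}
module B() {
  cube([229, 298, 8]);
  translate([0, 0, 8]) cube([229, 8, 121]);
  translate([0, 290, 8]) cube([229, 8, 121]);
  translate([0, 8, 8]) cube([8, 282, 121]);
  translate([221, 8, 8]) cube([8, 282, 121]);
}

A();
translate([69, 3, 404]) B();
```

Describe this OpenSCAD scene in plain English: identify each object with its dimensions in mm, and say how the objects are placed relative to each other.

A is a four-legged stool. The seat is 298×301 mm, 28 mm thick, top at z = 404 mm. It stands on four square legs, each 48×48 mm in cross-section, from z = 0 to the seat underside, each flush with a corner of the seat.

B is an open storage box with external size 229×298×129 mm and wall thickness 8 mm (the base is also 8 mm thick). The base covers the whole footprint; the four walls stand on the base, with the y-facing walls full-width and the x-facing walls fitting between their inner faces.

The open box is on top of the stool.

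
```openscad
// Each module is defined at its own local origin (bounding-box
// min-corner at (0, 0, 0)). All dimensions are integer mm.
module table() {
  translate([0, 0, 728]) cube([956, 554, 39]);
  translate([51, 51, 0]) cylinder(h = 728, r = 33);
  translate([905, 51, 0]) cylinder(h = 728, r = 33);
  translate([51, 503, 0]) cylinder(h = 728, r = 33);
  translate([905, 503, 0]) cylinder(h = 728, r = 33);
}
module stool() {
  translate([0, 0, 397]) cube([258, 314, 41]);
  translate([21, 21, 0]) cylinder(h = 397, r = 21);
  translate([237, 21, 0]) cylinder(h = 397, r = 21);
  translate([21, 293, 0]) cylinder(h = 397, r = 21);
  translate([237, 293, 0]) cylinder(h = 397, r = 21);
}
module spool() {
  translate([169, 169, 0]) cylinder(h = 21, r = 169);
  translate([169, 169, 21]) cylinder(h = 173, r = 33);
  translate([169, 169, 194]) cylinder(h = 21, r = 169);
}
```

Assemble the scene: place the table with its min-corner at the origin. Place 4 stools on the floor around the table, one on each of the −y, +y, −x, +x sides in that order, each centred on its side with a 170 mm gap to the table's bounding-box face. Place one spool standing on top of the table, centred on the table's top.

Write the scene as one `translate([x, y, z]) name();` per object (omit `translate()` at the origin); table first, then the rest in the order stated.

table();
translate([349, -484, 0]) stool();
translate([349, 724, 0]) stool();
translate([-428, 120, 0]) stool();
translate([1126, 120, 0]) stool();
translate([309, 108, 767]) spool();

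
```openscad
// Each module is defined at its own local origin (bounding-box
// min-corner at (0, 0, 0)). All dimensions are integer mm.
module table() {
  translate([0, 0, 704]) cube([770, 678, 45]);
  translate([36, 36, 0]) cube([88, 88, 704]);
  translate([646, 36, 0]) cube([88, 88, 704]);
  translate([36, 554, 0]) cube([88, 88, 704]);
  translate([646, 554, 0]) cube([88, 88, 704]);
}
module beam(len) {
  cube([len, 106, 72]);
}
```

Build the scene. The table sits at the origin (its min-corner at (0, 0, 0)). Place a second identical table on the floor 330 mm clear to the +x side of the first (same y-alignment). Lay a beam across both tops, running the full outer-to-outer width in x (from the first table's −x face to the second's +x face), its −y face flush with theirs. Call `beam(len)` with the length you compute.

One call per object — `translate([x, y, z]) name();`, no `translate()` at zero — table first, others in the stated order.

table();
translate([1100, 0, 0]) table();
translate([0, 0, 749]) beam(1870);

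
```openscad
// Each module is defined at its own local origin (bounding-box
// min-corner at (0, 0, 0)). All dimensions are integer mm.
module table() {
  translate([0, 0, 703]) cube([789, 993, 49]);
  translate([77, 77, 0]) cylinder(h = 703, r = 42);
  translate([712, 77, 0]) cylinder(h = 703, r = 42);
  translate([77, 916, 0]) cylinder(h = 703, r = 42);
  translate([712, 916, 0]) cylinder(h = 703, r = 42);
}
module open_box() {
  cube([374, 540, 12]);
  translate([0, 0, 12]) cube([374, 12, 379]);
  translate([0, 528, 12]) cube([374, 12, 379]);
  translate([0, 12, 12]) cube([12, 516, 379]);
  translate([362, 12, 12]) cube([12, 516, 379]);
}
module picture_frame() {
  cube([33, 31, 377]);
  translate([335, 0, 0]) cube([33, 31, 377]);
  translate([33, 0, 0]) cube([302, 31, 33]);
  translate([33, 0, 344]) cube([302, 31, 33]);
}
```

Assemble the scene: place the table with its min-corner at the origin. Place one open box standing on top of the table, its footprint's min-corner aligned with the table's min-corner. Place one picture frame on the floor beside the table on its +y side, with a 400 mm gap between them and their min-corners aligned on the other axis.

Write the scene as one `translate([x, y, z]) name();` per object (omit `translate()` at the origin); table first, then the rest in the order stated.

table();
translate([0, 0, 752]) open_box();
translate([0, 1393, 0]) picture_frame();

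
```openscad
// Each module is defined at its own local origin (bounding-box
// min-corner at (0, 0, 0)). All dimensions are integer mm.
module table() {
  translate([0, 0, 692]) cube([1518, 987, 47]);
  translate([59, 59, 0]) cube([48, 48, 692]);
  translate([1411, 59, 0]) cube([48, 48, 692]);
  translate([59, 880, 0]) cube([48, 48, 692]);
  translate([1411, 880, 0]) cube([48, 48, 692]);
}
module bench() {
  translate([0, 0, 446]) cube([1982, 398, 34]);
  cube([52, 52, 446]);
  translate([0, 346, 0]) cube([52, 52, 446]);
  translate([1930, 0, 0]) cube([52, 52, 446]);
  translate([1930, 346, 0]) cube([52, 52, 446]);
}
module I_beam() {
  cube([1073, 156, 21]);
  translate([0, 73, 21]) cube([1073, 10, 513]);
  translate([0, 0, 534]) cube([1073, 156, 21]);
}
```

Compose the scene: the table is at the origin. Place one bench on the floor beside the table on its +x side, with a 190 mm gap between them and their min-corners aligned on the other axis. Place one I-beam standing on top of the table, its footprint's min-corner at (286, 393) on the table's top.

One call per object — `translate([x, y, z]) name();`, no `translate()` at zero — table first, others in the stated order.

table();
translate([1708, 0, 0]) bench();
translate([286, 393, 739]) I_beam();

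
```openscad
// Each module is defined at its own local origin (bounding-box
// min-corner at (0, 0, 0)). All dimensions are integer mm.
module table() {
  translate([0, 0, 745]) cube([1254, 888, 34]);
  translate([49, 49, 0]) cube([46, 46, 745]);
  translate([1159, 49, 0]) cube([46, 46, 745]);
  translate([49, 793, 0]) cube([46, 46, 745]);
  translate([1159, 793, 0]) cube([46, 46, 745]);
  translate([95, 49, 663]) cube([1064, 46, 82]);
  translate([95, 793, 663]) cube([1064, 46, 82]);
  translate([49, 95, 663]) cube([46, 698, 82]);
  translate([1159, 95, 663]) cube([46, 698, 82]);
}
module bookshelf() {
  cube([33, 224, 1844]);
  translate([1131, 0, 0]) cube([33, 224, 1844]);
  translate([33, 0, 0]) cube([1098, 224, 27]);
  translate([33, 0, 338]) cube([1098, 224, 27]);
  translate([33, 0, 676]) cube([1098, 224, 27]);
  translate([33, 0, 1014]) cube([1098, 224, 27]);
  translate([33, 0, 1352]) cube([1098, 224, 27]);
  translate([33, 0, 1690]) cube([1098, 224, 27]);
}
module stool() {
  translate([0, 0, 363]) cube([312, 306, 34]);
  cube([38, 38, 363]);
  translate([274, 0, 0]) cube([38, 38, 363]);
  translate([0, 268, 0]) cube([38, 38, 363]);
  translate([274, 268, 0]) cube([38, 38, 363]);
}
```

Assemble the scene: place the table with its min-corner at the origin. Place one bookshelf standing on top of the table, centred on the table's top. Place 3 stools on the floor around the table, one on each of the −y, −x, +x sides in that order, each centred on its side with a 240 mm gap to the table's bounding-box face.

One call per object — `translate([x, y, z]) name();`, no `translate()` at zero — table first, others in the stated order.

table();
translate([45, 332, 779]) bookshelf();
translate([471, -546, 0]) stool();
translate([-552, 291, 0]) stool();
translate([1494, 291, 0]) stool();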